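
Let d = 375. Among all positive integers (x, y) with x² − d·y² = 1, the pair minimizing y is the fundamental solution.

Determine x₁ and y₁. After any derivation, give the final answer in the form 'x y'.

[19; 2,1,2,1,5,1,2,1,2,38] for √375; ℓ=10 ⇒ convergent index 9
k=0  a_k=19  p_k/q_k = 19/1
k=1  a_k=2  p_k/q_k = 39/2
…
k=6  a_k=1  p_k/q_k = 1433/74
k=7  a_k=2  p_k/q_k = 4086/211
k=8  a_k=1  p_k/q_k = 5519/285
k=9  a_k=2  p_k/q_k = 15124/781
fundamental: x₁=15124, y₁=781  (since 228735376 − 375·609961 = 1)

15124 781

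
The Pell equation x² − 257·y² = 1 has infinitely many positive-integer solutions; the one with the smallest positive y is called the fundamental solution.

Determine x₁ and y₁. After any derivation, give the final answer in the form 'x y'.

513 32

d=257: √d = [16; 32] (ℓ=1, odd), read p_1/q_1
step 0: (16, 1)  from 16·(1,0) + (0,1)
step 1: (513, 32)  from 32·(16,1) + (1,0)
→ (513, 32).  Check: 513²=263169, 257·32²=263168, difference 1.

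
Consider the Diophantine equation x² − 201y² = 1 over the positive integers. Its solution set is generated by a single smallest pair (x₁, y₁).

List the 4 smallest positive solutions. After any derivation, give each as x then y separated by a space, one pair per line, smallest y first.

515095 36332
530645718049 37428863080
546665912276384215 38558840456348868
563169756167477608732801 39722931849688611461840

√201 = [14; 5,1,1,1,2,…,1,5,28, …], period ℓ=14 (even) → k=13
k=0  a_k=14  p_k/q_k = 14/1
…
k=7  a_k=8  p_k/q_k = 7670/541
…
k=9  a_k=2  p_k/q_k = 24768/1747
…
k=11  a_k=1  p_k/q_k = 58085/4097
k=12  a_k=1  p_k/q_k = 91402/6447
k=13  a_k=5  p_k/q_k = 515095/36332
(x₁, y₁) = (515095, 36332);  515095² − 201·36332² = 1 ✓
k=2:  x_2 = 515095·515095+201·36332·36332 = 530645718049,  y_2 = 515095·36332+36332·515095 = 37428863080
k=3:  x_3 = 515095·530645718049+201·36332·37428863080 = 546665912276384215,  y_3 = 515095·37428863080+36332·530645718049 = 38558840456348868
k=4:  x_4 = 515095·546665912276384215+201·36332·38558840456348868 = 563169756167477608732801,  y_4 = 515095·38558840456348868+36332·546665912276384215 = 39722931849688611461840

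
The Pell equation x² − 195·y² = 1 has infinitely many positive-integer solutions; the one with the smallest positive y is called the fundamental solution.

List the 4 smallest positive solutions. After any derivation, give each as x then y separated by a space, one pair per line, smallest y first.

√195 → a₀=13, period (1,26); ℓ=2 even so k=1
a_0=13:  p_0=13·1+0=13,  q_0=13·0+1=1
a_1=1:  p_1=1·13+1=14,  q_1=1·1+0=1
(x₁, y₁) = (14, 1);  14² − 195·1² = 1 ✓
(x_2, y_2) = (14·14 + 195·1·1, 14·1 + 1·14) = (391, 28)
(x_3, y_3) = (14·391 + 195·1·28, 14·28 + 1·391) = (10934, 783)
(x_4, y_4) = (14·10934 + 195·1·783, 14·783 + 1·10934) = (305761, 21896)

14 1
391 28
10934 783
305761 21896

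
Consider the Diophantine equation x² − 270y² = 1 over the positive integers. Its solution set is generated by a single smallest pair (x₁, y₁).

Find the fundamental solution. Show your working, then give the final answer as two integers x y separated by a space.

5291 322

[16; 2,3,6,3,2,32] for √270; ℓ=6 ⇒ convergent index 5
i=0: a=16 ⇒ p=16, q=1
i=1: a=2 ⇒ p=33, q=2
i=2: a=3 ⇒ p=115, q=7
i=3: a=6 ⇒ p=723, q=44
i=4: a=3 ⇒ p=2284, q=139
i=5: a=2 ⇒ p=5291, q=322
fundamental: x₁=5291, y₁=322  (since 27994681 − 270·103684 = 1)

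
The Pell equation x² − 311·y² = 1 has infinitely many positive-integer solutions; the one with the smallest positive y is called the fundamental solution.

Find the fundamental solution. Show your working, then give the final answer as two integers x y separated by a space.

√311 = [17; 1,1,1,2,1,…,1,1,34, …], period ℓ=16 (even) → k=15
i=0: a=17 ⇒ p=17, q=1
…
i=6: a=6 ⇒ p=1305, q=74
…
i=10: a=6 ⇒ p=1376656, q=78063
i=11: a=1 ⇒ p=1594239, q=90401
…
i=14: a=1 ⇒ p=10724507, q=608131
i=15: a=1 ⇒ p=16883880, q=957397
→ (16883880, 957397).  Check: 16883880²=285065403854400, 311·957397²=285065403854399, difference 1.

16883880 957397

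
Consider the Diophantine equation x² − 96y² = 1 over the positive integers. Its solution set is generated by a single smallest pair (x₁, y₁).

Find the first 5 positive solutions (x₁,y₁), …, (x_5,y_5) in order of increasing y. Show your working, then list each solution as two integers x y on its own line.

49 5
4801 490
470449 48015
46099201 4704980
4517251249 461040025

d=96: √d = [9; 1,3,1,18] (ℓ=4, even), read p_3/q_3
a_0=9:  p_0=9·1+0=9,  q_0=9·0+1=1
…
a_2=3:  p_2=3·10+9=39,  q_2=3·1+1=4
a_3=1:  p_3=1·39+10=49,  q_3=1·4+1=5
→ (49, 5).  Check: 49²=2401, 96·5²=2400, difference 1.
k=2:  x_2 = 49·49+96·5·5 = 4801,  y_2 = 49·5+5·49 = 490
k=3:  x_3 = 49·4801+96·5·490 = 470449,  y_3 = 49·490+5·4801 = 48015
k=4:  x_4 = 49·470449+96·5·48015 = 46099201,  y_4 = 49·48015+5·470449 = 4704980
k=5:  x_5 = 49·46099201+96·5·4704980 = 4517251249,  y_5 = 49·4704980+5·46099201 = 461040025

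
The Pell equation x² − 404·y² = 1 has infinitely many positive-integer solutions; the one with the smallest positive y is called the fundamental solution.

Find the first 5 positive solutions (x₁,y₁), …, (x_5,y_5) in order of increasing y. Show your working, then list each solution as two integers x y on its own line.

[20; 10,40] for √404; ℓ=2 ⇒ convergent index 1
k=0  a_k=20  p_k/q_k = 20/1
k=1  a_k=10  p_k/q_k = 201/10
(x₁, y₁) = (201, 10);  201² − 404·10² = 1 ✓
(201+10√404)^2 = 80801 + 4020√404
(201+10√404)^3 = 32481801 + 1616030√404
(201+10√404)^4 = 13057603201 + 649640040√404
(201+10√404)^5 = 5249124005001 + 261153680050√404

201 10
80801 4020
32481801 1616030
13057603201 649640040
5249124005001 261153680050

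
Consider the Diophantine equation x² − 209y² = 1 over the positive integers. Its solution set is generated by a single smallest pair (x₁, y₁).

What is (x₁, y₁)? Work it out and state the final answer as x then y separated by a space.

46551 3220

[14; 2,5,3,2,3,5,2,28] for √209; ℓ=8 ⇒ convergent index 7
a_0=14:  p_0=14·1+0=14,  q_0=14·0+1=1
…
a_3=3:  p_3=3·159+29=506,  q_3=3·11+2=35
…
a_6=5:  p_6=5·4019+1171=21266,  q_6=5·278+81=1471
a_7=2:  p_7=2·21266+4019=46551,  q_7=2·1471+278=3220
fundamental: x₁=46551, y₁=3220  (since 2166995601 − 209·10368400 = 1)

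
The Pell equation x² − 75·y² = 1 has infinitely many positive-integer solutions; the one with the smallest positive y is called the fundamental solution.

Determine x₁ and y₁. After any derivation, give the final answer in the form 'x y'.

26 3

[8; 1,1,1,16] for √75; ℓ=4 ⇒ convergent index 3
step 0: (8, 1)  from 8·(1,0) + (0,1)
step 1: (9, 1)  from 1·(8,1) + (1,0)
step 2: (17, 2)  from 1·(9,1) + (8,1)
step 3: (26, 3)  from 1·(17,2) + (9,1)
(x₁, y₁) = (26, 3);  26² − 75·3² = 1 ✓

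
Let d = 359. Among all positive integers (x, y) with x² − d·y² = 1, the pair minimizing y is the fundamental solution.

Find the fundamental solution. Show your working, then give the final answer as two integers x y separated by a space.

[18; 1,17,1,36] for √359; ℓ=4 ⇒ convergent index 3
i=0: a=18 ⇒ p=18, q=1
i=1: a=1 ⇒ p=19, q=1
i=2: a=17 ⇒ p=341, q=18
i=3: a=1 ⇒ p=360, q=19
(x₁, y₁) = (360, 19);  360² − 359·19² = 1 ✓

360 19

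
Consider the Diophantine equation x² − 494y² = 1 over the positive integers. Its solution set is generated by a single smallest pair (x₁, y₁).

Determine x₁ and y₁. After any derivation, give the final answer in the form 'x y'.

73035 3286

√494 = [22; 4,2,2,1,2,1,2,2,4,44, …], period ℓ=10 (even) → k=9
a_0=22:  p_0=22·1+0=22,  q_0=22·0+1=1
a_1=4:  p_1=4·22+1=89,  q_1=4·1+0=4
a_2=2:  p_2=2·89+22=200,  q_2=2·4+1=9
…
a_4=1:  p_4=1·489+200=689,  q_4=1·22+9=31
a_5=2:  p_5=2·689+489=1867,  q_5=2·31+22=84
a_6=1:  p_6=1·1867+689=2556,  q_6=1·84+31=115
a_7=2:  p_7=2·2556+1867=6979,  q_7=2·115+84=314
a_8=2:  p_8=2·6979+2556=16514,  q_8=2·314+115=743
a_9=4:  p_9=4·16514+6979=73035,  q_9=4·743+314=3286
fundamental: x₁=73035, y₁=3286  (since 5334111225 − 494·10797796 = 1)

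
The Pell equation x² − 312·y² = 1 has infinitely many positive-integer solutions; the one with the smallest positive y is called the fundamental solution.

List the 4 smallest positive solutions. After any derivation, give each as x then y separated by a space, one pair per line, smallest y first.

[17; 1,1,1,34] for √312; ℓ=4 ⇒ convergent index 3
i=0: a=17 ⇒ p=17, q=1
i=1: a=1 ⇒ p=18, q=1
i=2: a=1 ⇒ p=35, q=2
i=3: a=1 ⇒ p=53, q=3
(x₁, y₁) = (53, 3);  53² − 312·3² = 1 ✓
(x_2, y_2) = (53·53 + 312·3·3, 53·3 + 3·53) = (5617, 318)
(x_3, y_3) = (53·5617 + 312·3·318, 53·318 + 3·5617) = (595349, 33705)
(x_4, y_4) = (53·595349 + 312·3·33705, 53·33705 + 3·595349) = (63101377, 3572412)

53 3
5617 318
595349 33705
63101377 3572412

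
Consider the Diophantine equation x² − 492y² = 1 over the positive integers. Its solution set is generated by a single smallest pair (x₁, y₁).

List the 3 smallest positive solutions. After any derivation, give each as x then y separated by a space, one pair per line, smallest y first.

d=492: √d = [22; 5,1,1,10,1,1,5,44] (ℓ=8, even), read p_7/q_7
i=0: a=22 ⇒ p=22, q=1
…
i=2: a=1 ⇒ p=133, q=6
…
i=6: a=1 ⇒ p=5390, q=243
i=7: a=5 ⇒ p=29767, q=1342
fundamental: x₁=29767, y₁=1342  (since 886074289 − 492·1800964 = 1)
(29767+1342√492)^2 = 1772148577 + 79894628√492
(29767+1342√492)^3 = 105503093353351 + 4756446782010√492

29767 1342
1772148577 79894628
105503093353351 4756446782010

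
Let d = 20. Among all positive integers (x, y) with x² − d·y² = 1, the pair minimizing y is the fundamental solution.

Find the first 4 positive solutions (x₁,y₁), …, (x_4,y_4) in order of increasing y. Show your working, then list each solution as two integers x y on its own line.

9 2
161 36
2889 646
51841 11592

√20 → a₀=4, period (2,8); ℓ=2 even so k=1
i=0: a=4 ⇒ p=4, q=1
i=1: a=2 ⇒ p=9, q=2
fundamental: x₁=9, y₁=2  (since 81 − 20·4 = 1)
(9+2√20)^2 = 161 + 36√20
(9+2√20)^3 = 2889 + 646√20
(9+2√20)^4 = 51841 + 11592√20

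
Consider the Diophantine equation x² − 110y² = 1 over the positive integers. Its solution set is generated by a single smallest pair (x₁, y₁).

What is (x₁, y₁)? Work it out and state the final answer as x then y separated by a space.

[10; 2,20] for √110; ℓ=2 ⇒ convergent index 1
a_0=10:  p_0=10·1+0=10,  q_0=10·0+1=1
a_1=2:  p_1=2·10+1=21,  q_1=2·1+0=2
fundamental: x₁=21, y₁=2  (since 441 − 110·4 = 1)

21 2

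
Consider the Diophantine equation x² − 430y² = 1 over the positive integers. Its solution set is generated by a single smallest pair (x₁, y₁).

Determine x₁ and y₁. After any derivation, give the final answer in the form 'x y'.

[20; 1,2,1,3,1,…,2,1,40] for √430; ℓ=14 ⇒ convergent index 13
a_0=20:  p_0=20·1+0=20,  q_0=20·0+1=1
a_1=1:  p_1=1·20+1=21,  q_1=1·1+0=1
…
a_9=1:  p_9=1·133439+21794=155233,  q_9=1·6435+1051=7486
…
a_12=2:  p_12=2·754371+599138=2107880,  q_12=2·36379+28893=101651
a_13=1:  p_13=1·2107880+754371=2862251,  q_13=1·101651+36379=138030
→ (2862251, 138030).  Check: 2862251²=8192480787001, 430·138030²=8192480787000, difference 1.

2862251 138030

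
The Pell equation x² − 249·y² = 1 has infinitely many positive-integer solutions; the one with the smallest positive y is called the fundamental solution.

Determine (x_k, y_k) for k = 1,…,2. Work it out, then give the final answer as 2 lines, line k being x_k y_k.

√249 = [15; 1,3,1,1,5,…,3,1,30, …], period ℓ=16 (even) → k=15
k=0  a_k=15  p_k/q_k = 15/1
k=1  a_k=1  p_k/q_k = 16/1
k=2  a_k=3  p_k/q_k = 63/4
k=3  a_k=1  p_k/q_k = 79/5
…
k=5  a_k=5  p_k/q_k = 789/50
k=6  a_k=1  p_k/q_k = 931/59
k=7  a_k=3  p_k/q_k = 3582/227
k=8  a_k=10  p_k/q_k = 36751/2329
k=9  a_k=3  p_k/q_k = 113835/7214
k=10  a_k=1  p_k/q_k = 150586/9543
k=11  a_k=5  p_k/q_k = 866765/54929
k=12  a_k=1  p_k/q_k = 1017351/64472
k=13  a_k=1  p_k/q_k = 1884116/119401
k=14  a_k=3  p_k/q_k = 6669699/422675
k=15  a_k=1  p_k/q_k = 8553815/542076
fundamental: x₁=8553815, y₁=542076  (since 73167751054225 − 249·293846389776 = 1)
(x_2, y_2) = (8553815·8553815 + 249·542076·542076, 8553815·542076 + 542076·8553815) = (146335502108449, 9273635639880)

8553815 542076
146335502108449 9273635639880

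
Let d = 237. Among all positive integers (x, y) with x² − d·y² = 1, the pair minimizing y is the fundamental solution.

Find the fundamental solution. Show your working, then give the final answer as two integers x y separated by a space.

[15; 2,1,1,7,10,7,1,1,2,30] for √237; ℓ=10 ⇒ convergent index 9
i=0: a=15 ⇒ p=15, q=1
…
i=4: a=7 ⇒ p=585, q=38
…
i=6: a=7 ⇒ p=42074, q=2733
…
i=8: a=1 ⇒ p=90075, q=5851
i=9: a=2 ⇒ p=228151, q=14820
(x₁, y₁) = (228151, 14820);  228151² − 237·14820² = 1 ✓

228151 14820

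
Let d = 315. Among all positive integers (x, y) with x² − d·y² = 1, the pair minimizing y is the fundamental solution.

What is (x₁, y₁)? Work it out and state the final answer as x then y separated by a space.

71 4

d=315: √d = [17; 1,2,1,34] (ℓ=4, even), read p_3/q_3
step 0: (17, 1)  from 17·(1,0) + (0,1)
step 1: (18, 1)  from 1·(17,1) + (1,0)
step 2: (53, 3)  from 2·(18,1) + (17,1)
step 3: (71, 4)  from 1·(53,3) + (18,1)
(x₁, y₁) = (71, 4);  71² − 315·4² = 1 ✓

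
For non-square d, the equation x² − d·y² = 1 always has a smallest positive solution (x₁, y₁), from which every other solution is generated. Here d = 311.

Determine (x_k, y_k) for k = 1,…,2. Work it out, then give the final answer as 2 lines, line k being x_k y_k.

d=311: √d = [17; 1,1,1,2,1,…,1,1,34] (ℓ=16, even), read p_15/q_15
a_0=17:  p_0=17·1+0=17,  q_0=17·0+1=1
a_1=1:  p_1=1·17+1=18,  q_1=1·1+0=1
…
a_4=2:  p_4=2·53+35=141,  q_4=2·3+2=8
…
a_7=3:  p_7=3·1305+194=4109,  q_7=3·74+11=233
a_8=17:  p_8=17·4109+1305=71158,  q_8=17·233+74=4035
…
a_10=6:  p_10=6·217583+71158=1376656,  q_10=6·12338+4035=78063
…
a_13=1:  p_13=1·4565134+1594239=6159373,  q_13=1·258865+90401=349266
a_14=1:  p_14=1·6159373+4565134=10724507,  q_14=1·349266+258865=608131
a_15=1:  p_15=1·10724507+6159373=16883880,  q_15=1·608131+349266=957397
→ (16883880, 957397).  Check: 16883880²=285065403854400, 311·957397²=285065403854399, difference 1.
n=2: (16883880,957397)∘(16883880,957397) = (16883880·16883880+311·957397·957397, 16883880·957397+957397·16883880) = (570130807708799,32329152120720)

16883880 957397
570130807708799 32329152120720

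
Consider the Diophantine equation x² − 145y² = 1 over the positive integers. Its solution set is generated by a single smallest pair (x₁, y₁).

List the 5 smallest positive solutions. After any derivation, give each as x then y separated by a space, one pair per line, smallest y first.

√145 = [12; 24, …], period ℓ=1 (odd) → k=1
a_0=12:  p_0=12·1+0=12,  q_0=12·0+1=1
a_1=24:  p_1=24·12+1=289,  q_1=24·1+0=24
(x₁, y₁) = (289, 24);  289² − 145·24² = 1 ✓
(289+24√145)^2 = 167041 + 13872√145
(289+24√145)^3 = 96549409 + 8017992√145
(289+24√145)^4 = 55805391361 + 4634385504√145
(289+24√145)^5 = 32255419657249 + 2678666803320√145

289 24
167041 13872
96549409 8017992
55805391361 4634385504
32255419657249 2678666803320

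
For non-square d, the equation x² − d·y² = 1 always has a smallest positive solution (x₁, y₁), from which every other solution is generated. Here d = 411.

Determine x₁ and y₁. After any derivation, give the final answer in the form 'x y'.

49730 2453

√411 = [20; 3,1,1,1,19,1,1,1,3,40, …], period ℓ=10 (even) → k=9
i=0: a=20 ⇒ p=20, q=1
…
i=3: a=1 ⇒ p=142, q=7
i=4: a=1 ⇒ p=223, q=11
…
i=6: a=1 ⇒ p=4602, q=227
…
i=8: a=1 ⇒ p=13583, q=670
i=9: a=3 ⇒ p=49730, q=2453
fundamental: x₁=49730, y₁=2453  (since 2473072900 − 411·6017209 = 1)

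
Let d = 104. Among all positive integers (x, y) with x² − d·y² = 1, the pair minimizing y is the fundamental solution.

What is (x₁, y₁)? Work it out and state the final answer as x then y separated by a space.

d=104: √d = [10; 5,20] (ℓ=2, even), read p_1/q_1
a_0=10:  p_0=10·1+0=10,  q_0=10·0+1=1
a_1=5:  p_1=5·10+1=51,  q_1=5·1+0=5
→ (51, 5).  Check: 51²=2601, 104·5²=2600, difference 1.

51 5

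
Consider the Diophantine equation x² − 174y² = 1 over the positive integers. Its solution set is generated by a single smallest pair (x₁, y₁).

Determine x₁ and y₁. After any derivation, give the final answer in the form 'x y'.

d=174: √d = [13; 5,4,5,26] (ℓ=4, even), read p_3/q_3
step 0: (13, 1)  from 13·(1,0) + (0,1)
step 1: (66, 5)  from 5·(13,1) + (1,0)
step 2: (277, 21)  from 4·(66,5) + (13,1)
step 3: (1451, 110)  from 5·(277,21) + (66,5)
fundamental: x₁=1451, y₁=110  (since 2105401 − 174·12100 = 1)

1451 110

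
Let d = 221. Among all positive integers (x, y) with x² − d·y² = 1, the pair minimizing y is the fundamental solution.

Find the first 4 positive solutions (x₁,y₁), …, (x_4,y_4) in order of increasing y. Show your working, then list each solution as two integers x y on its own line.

[14; 1,6,2,6,1,28] for √221; ℓ=6 ⇒ convergent index 5
k=0  a_k=14  p_k/q_k = 14/1
k=1  a_k=1  p_k/q_k = 15/1
…
k=3  a_k=2  p_k/q_k = 223/15
k=4  a_k=6  p_k/q_k = 1442/97
k=5  a_k=1  p_k/q_k = 1665/112
(x₁, y₁) = (1665, 112);  1665² − 221·112² = 1 ✓
(x_2, y_2) = (1665·1665 + 221·112·112, 1665·112 + 112·1665) = (5544449, 372960)
(x_3, y_3) = (1665·5544449 + 221·112·372960, 1665·372960 + 112·5544449) = (18463013505, 1241956688)
(x_4, y_4) = (1665·18463013505 + 221·112·1241956688, 1665·1241956688 + 112·18463013505) = (61481829427201, 4135715398080)

1665 112
5544449 372960
18463013505 1241956688
61481829427201 4135715398080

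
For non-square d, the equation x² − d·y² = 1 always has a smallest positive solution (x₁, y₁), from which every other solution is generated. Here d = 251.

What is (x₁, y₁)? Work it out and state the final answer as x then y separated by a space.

√251 → a₀=15, period (1,5,2,1,2,…,5,1,30); ℓ=14 even so k=13
k=0  a_k=15  p_k/q_k = 15/1
k=1  a_k=1  p_k/q_k = 16/1
k=2  a_k=5  p_k/q_k = 95/6
…
k=4  a_k=1  p_k/q_k = 301/19
k=5  a_k=2  p_k/q_k = 808/51
k=6  a_k=2  p_k/q_k = 1917/121
k=7  a_k=15  p_k/q_k = 29563/1866
k=8  a_k=2  p_k/q_k = 61043/3853
…
k=12  a_k=5  p_k/q_k = 3097857/195535
k=13  a_k=1  p_k/q_k = 3674890/231957
(x₁, y₁) = (3674890, 231957);  3674890² − 251·231957² = 1 ✓

3674890 231957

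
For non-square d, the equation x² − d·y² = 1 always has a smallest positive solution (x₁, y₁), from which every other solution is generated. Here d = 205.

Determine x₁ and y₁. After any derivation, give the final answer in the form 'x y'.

39689 2772

[14; 3,6,1,4,1,6,3,28] for √205; ℓ=8 ⇒ convergent index 7
a_0=14:  p_0=14·1+0=14,  q_0=14·0+1=1
…
a_3=1:  p_3=1·272+43=315,  q_3=1·19+3=22
a_4=4:  p_4=4·315+272=1532,  q_4=4·22+19=107
…
a_6=6:  p_6=6·1847+1532=12614,  q_6=6·129+107=881
a_7=3:  p_7=3·12614+1847=39689,  q_7=3·881+129=2772
→ (39689, 2772).  Check: 39689²=1575216721, 205·2772²=1575216720, difference 1.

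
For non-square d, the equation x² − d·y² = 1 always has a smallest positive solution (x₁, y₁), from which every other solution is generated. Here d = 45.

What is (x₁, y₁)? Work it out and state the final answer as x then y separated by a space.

√45 → a₀=6, period (1,2,2,2,1,12); ℓ=6 even so k=5
i=0: a=6 ⇒ p=6, q=1
…
i=2: a=2 ⇒ p=20, q=3
…
i=4: a=2 ⇒ p=114, q=17
i=5: a=1 ⇒ p=161, q=24
fundamental: x₁=161, y₁=24  (since 25921 − 45·576 = 1)

161 24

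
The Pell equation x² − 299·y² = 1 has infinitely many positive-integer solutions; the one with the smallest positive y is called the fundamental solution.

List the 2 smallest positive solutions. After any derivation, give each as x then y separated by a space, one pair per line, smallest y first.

[17; 3,2,3,34] for √299; ℓ=4 ⇒ convergent index 3
a_0=17:  p_0=17·1+0=17,  q_0=17·0+1=1
a_1=3:  p_1=3·17+1=52,  q_1=3·1+0=3
a_2=2:  p_2=2·52+17=121,  q_2=2·3+1=7
a_3=3:  p_3=3·121+52=415,  q_3=3·7+3=24
→ (415, 24).  Check: 415²=172225, 299·24²=172224, difference 1.
(x_2, y_2) = (415·415 + 299·24·24, 415·24 + 24·415) = (344449, 19920)

415 24
344449 19920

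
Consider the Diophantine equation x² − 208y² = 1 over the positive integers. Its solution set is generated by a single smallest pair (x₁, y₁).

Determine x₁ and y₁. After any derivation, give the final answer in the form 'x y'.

649 45

√208 = [14; 2,2,1,2,2,28, …], period ℓ=6 (even) → k=5
step 0: (14, 1)  from 14·(1,0) + (0,1)
step 1: (29, 2)  from 2·(14,1) + (1,0)
step 2: (72, 5)  from 2·(29,2) + (14,1)
step 3: (101, 7)  from 1·(72,5) + (29,2)
step 4: (274, 19)  from 2·(101,7) + (72,5)
step 5: (649, 45)  from 2·(274,19) + (101,7)
fundamental: x₁=649, y₁=45  (since 421201 − 208·2025 = 1)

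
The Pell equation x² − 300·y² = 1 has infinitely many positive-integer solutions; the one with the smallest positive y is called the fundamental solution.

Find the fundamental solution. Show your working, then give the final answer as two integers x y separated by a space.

√300 → a₀=17, period (3,8,3,34); ℓ=4 even so k=3
step 0: (17, 1)  from 17·(1,0) + (0,1)
step 1: (52, 3)  from 3·(17,1) + (1,0)
step 2: (433, 25)  from 8·(52,3) + (17,1)
step 3: (1351, 78)  from 3·(433,25) + (52,3)
(x₁, y₁) = (1351, 78);  1351² − 300·78² = 1 ✓

1351 78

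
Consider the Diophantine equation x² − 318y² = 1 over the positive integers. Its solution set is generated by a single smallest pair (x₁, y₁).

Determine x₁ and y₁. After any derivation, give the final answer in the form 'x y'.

107 6

d=318: √d = [17; 1,4,1,34] (ℓ=4, even), read p_3/q_3
a_0=17:  p_0=17·1+0=17,  q_0=17·0+1=1
…
a_2=4:  p_2=4·18+17=89,  q_2=4·1+1=5
a_3=1:  p_3=1·89+18=107,  q_3=1·5+1=6
(x₁, y₁) = (107, 6);  107² − 318·6² = 1 ✓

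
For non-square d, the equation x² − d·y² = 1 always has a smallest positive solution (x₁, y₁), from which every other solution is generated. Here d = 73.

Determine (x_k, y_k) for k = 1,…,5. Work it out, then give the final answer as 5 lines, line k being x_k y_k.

[8; 1,1,5,5,1,1,16] for √73; ℓ=7 ⇒ convergent index 13
i=0: a=8 ⇒ p=8, q=1
i=1: a=1 ⇒ p=9, q=1
…
i=4: a=5 ⇒ p=487, q=57
…
i=9: a=1 ⇒ p=36406, q=4261
i=10: a=5 ⇒ p=200767, q=23498
i=11: a=5 ⇒ p=1040241, q=121751
i=12: a=1 ⇒ p=1241008, q=145249
i=13: a=1 ⇒ p=2281249, q=267000
fundamental: x₁=2281249, y₁=267000  (since 5204097000001 − 73·71289000000 = 1)
k=2:  x_2 = 2281249·2281249+73·267000·267000 = 10408194000001,  y_2 = 2281249·267000+267000·2281249 = 1218186966000
k=3:  x_3 = 2281249·10408194000001+73·267000·1218186966000 = 47487364308614281249,  y_3 = 2281249·1218186966000+267000·10408194000001 = 5557975596000801000
k=4:  x_4 = 2281249·47487364308614281249+73·267000·5557975596000801000 = 216661004683313632776000001,  y_4 = 2281249·5557975596000801000+267000·47487364308614281249 = 25358252540801244373932000
k=5:  x_5 = 2281249·216661004683313632776000001+73·267000·25358252540801244373932000 = 988515400545561595548925838281249,  y_5 = 2281249·25358252540801244373932000+267000·216661004683313632776000001 = 115696976500895037877980001335000

2281249 267000
10408194000001 1218186966000
47487364308614281249 5557975596000801000
216661004683313632776000001 25358252540801244373932000
988515400545561595548925838281249 115696976500895037877980001335000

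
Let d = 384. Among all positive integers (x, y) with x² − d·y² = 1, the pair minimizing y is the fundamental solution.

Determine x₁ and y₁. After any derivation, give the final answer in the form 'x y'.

4801 245

√384 = [19; 1,1,2,9,2,1,1,38, …], period ℓ=8 (even) → k=7
i=0: a=19 ⇒ p=19, q=1
i=1: a=1 ⇒ p=20, q=1
i=2: a=1 ⇒ p=39, q=2
i=3: a=2 ⇒ p=98, q=5
i=4: a=9 ⇒ p=921, q=47
i=5: a=2 ⇒ p=1940, q=99
i=6: a=1 ⇒ p=2861, q=146
i=7: a=1 ⇒ p=4801, q=245
→ (4801, 245).  Check: 4801²=23049601, 384·245²=23049600, difference 1.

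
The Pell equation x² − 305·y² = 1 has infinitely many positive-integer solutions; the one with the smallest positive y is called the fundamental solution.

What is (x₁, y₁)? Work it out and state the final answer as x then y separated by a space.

√305 = [17; 2,6,2,34, …], period ℓ=4 (even) → k=3
i=0: a=17 ⇒ p=17, q=1
…
i=2: a=6 ⇒ p=227, q=13
i=3: a=2 ⇒ p=489, q=28
fundamental: x₁=489, y₁=28  (since 239121 − 305·784 = 1)

489 28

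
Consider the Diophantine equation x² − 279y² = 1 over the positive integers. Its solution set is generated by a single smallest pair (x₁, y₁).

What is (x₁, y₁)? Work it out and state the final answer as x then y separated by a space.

1520 91

[16; 1,2,2,1,2,2,1,32] for √279; ℓ=8 ⇒ convergent index 7
step 0: (16, 1)  from 16·(1,0) + (0,1)
…
step 2: (50, 3)  from 2·(17,1) + (16,1)
step 3: (117, 7)  from 2·(50,3) + (17,1)
step 4: (167, 10)  from 1·(117,7) + (50,3)
step 5: (451, 27)  from 2·(167,10) + (117,7)
step 6: (1069, 64)  from 2·(451,27) + (167,10)
step 7: (1520, 91)  from 1·(1069,64) + (451,27)
(x₁, y₁) = (1520, 91);  1520² − 279·91² = 1 ✓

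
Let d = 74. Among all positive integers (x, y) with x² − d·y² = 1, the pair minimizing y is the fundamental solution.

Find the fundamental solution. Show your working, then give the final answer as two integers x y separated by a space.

[8; 1,1,1,1,16] for √74; ℓ=5 ⇒ convergent index 9
a_0=8:  p_0=8·1+0=8,  q_0=8·0+1=1
…
a_2=1:  p_2=1·9+8=17,  q_2=1·1+1=2
a_3=1:  p_3=1·17+9=26,  q_3=1·2+1=3
…
a_8=1:  p_8=1·1471+757=2228,  q_8=1·171+88=259
a_9=1:  p_9=1·2228+1471=3699,  q_9=1·259+171=430
(x₁, y₁) = (3699, 430);  3699² − 74·430² = 1 ✓

3699 430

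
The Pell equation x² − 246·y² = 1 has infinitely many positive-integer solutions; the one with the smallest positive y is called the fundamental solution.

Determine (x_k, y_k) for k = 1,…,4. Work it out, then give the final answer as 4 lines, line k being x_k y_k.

88805 5662
15772656049 1005627820
2801381440774085 178609557104538
497553357680112580801 31722843436331366360

√246 = [15; 1,2,5,1,14,1,5,2,1,30, …], period ℓ=10 (even) → k=9
k=0  a_k=15  p_k/q_k = 15/1
k=1  a_k=1  p_k/q_k = 16/1
k=2  a_k=2  p_k/q_k = 47/3
k=3  a_k=5  p_k/q_k = 251/16
…
k=5  a_k=14  p_k/q_k = 4423/282
…
k=7  a_k=5  p_k/q_k = 28028/1787
k=8  a_k=2  p_k/q_k = 60777/3875
k=9  a_k=1  p_k/q_k = 88805/5662
(x₁, y₁) = (88805, 5662);  88805² − 246·5662² = 1 ✓
(88805+5662√246)^2 = 15772656049 + 1005627820√246
(88805+5662√246)^3 = 2801381440774085 + 178609557104538√246
(88805+5662√246)^4 = 497553357680112580801 + 31722843436331366360√246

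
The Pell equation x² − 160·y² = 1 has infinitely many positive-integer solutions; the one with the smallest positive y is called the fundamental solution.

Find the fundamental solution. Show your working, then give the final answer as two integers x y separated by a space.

721 57

[12; 1,1,1,5,1,1,1,24] for √160; ℓ=8 ⇒ convergent index 7
step 0: (12, 1)  from 12·(1,0) + (0,1)
…
step 6: (468, 37)  from 1·(253,20) + (215,17)
step 7: (721, 57)  from 1·(468,37) + (253,20)
(x₁, y₁) = (721, 57);  721² − 160·57² = 1 ✓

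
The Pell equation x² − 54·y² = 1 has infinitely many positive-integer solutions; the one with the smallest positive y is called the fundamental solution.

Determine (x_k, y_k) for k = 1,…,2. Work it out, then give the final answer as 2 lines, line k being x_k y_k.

485 66
470449 64020

[7; 2,1,6,1,2,14] for √54; ℓ=6 ⇒ convergent index 5
k=0  a_k=7  p_k/q_k = 7/1
k=1  a_k=2  p_k/q_k = 15/2
…
k=3  a_k=6  p_k/q_k = 147/20
k=4  a_k=1  p_k/q_k = 169/23
k=5  a_k=2  p_k/q_k = 485/66
→ (485, 66).  Check: 485²=235225, 54·66²=235224, difference 1.
(x_2, y_2) = (485·485 + 54·66·66, 485·66 + 66·485) = (470449, 64020)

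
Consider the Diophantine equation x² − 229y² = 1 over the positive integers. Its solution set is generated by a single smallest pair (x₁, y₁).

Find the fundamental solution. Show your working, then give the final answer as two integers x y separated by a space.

d=229: √d = [15; 7,1,1,7,30] (ℓ=5, odd), read p_9/q_9
a_0=15:  p_0=15·1+0=15,  q_0=15·0+1=1
…
a_2=1:  p_2=1·106+15=121,  q_2=1·7+1=8
a_3=1:  p_3=1·121+106=227,  q_3=1·8+7=15
…
a_8=1:  p_8=1·413926+362399=776325,  q_8=1·27353+23948=51301
a_9=7:  p_9=7·776325+413926=5848201,  q_9=7·51301+27353=386460
→ (5848201, 386460).  Check: 5848201²=34201454936401, 229·386460²=34201454936400, difference 1.

5848201 386460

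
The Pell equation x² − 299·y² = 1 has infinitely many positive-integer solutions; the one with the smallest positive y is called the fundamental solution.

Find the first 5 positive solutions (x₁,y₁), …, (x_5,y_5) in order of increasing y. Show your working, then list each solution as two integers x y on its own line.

d=299: √d = [17; 3,2,3,34] (ℓ=4, even), read p_3/q_3
i=0: a=17 ⇒ p=17, q=1
i=1: a=3 ⇒ p=52, q=3
i=2: a=2 ⇒ p=121, q=7
i=3: a=3 ⇒ p=415, q=24
fundamental: x₁=415, y₁=24  (since 172225 − 299·576 = 1)
(415+24√299)^2 = 344449 + 19920√299
(415+24√299)^3 = 285892255 + 16533576√299
(415+24√299)^4 = 237290227201 + 13722848160√299
(415+24√299)^5 = 196950602684575 + 11389947439224√299

415 24
344449 19920
285892255 16533576
237290227201 13722848160
196950602684575 11389947439224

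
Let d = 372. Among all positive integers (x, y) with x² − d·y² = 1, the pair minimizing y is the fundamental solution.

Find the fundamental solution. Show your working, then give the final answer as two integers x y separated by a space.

12151 630

√372 → a₀=19, period (3,2,12,2,3,38); ℓ=6 even so k=5
step 0: (19, 1)  from 19·(1,0) + (0,1)
step 1: (58, 3)  from 3·(19,1) + (1,0)
…
step 4: (3491, 181)  from 2·(1678,87) + (135,7)
step 5: (12151, 630)  from 3·(3491,181) + (1678,87)
→ (12151, 630).  Check: 12151²=147646801, 372·630²=147646800, difference 1.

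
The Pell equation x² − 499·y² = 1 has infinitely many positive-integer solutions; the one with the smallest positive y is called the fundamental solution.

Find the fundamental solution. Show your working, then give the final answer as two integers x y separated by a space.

d=499: √d = [22; 2,1,21,1,2,44] (ℓ=6, even), read p_5/q_5
i=0: a=22 ⇒ p=22, q=1
…
i=3: a=21 ⇒ p=1452, q=65
i=4: a=1 ⇒ p=1519, q=68
i=5: a=2 ⇒ p=4490, q=201
fundamental: x₁=4490, y₁=201  (since 20160100 − 499·40401 = 1)

4490 201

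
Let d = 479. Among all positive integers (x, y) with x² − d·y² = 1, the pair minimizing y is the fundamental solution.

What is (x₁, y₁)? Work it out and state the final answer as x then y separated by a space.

2989440 136591

√479 → a₀=21, period (1,7,1,3,2,21,2,3,1,7,1,42); ℓ=12 even so k=11
a_0=21:  p_0=21·1+0=21,  q_0=21·0+1=1
…
a_3=1:  p_3=1·175+22=197,  q_3=1·8+1=9
…
a_5=2:  p_5=2·766+197=1729,  q_5=2·35+9=79
a_6=21:  p_6=21·1729+766=37075,  q_6=21·79+35=1694
a_7=2:  p_7=2·37075+1729=75879,  q_7=2·1694+79=3467
a_8=3:  p_8=3·75879+37075=264712,  q_8=3·3467+1694=12095
a_9=1:  p_9=1·264712+75879=340591,  q_9=1·12095+3467=15562
a_10=7:  p_10=7·340591+264712=2648849,  q_10=7·15562+12095=121029
a_11=1:  p_11=1·2648849+340591=2989440,  q_11=1·121029+15562=136591
fundamental: x₁=2989440, y₁=136591  (since 8936751513600 − 479·18657101281 = 1)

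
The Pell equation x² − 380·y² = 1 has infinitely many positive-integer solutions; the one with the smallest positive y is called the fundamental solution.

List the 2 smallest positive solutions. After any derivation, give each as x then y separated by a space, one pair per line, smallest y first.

[19; 2,38] for √380; ℓ=2 ⇒ convergent index 1
i=0: a=19 ⇒ p=19, q=1
i=1: a=2 ⇒ p=39, q=2
→ (39, 2).  Check: 39²=1521, 380·2²=1520, difference 1.
n=2: (39,2)∘(39,2) = (39·39+380·2·2, 39·2+2·39) = (3041,156)

39 2
3041 156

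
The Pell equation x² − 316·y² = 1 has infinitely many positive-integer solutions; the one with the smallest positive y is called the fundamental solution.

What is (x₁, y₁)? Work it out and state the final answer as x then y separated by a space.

√316 = [17; 1,3,2,8,2,3,1,34, …], period ℓ=8 (even) → k=7
a_0=17:  p_0=17·1+0=17,  q_0=17·0+1=1
a_1=1:  p_1=1·17+1=18,  q_1=1·1+0=1
…
a_6=3:  p_6=3·2862+1351=9937,  q_6=3·161+76=559
a_7=1:  p_7=1·9937+2862=12799,  q_7=1·559+161=720
(x₁, y₁) = (12799, 720);  12799² − 316·720² = 1 ✓

12799 720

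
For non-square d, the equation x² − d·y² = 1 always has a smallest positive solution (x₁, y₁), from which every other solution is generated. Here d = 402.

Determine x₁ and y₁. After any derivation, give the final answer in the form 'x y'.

401 20

d=402: √d = [20; 20,40] (ℓ=2, even), read p_1/q_1
step 0: (20, 1)  from 20·(1,0) + (0,1)
step 1: (401, 20)  from 20·(20,1) + (1,0)
→ (401, 20).  Check: 401²=160801, 402·20²=160800, difference 1.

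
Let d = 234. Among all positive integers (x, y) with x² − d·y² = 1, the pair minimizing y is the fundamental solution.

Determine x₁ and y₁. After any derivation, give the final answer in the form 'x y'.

√234 = [15; 3,2,1,2,1,2,3,30, …], period ℓ=8 (even) → k=7
i=0: a=15 ⇒ p=15, q=1
i=1: a=3 ⇒ p=46, q=3
i=2: a=2 ⇒ p=107, q=7
i=3: a=1 ⇒ p=153, q=10
i=4: a=2 ⇒ p=413, q=27
i=5: a=1 ⇒ p=566, q=37
i=6: a=2 ⇒ p=1545, q=101
i=7: a=3 ⇒ p=5201, q=340
fundamental: x₁=5201, y₁=340  (since 27050401 − 234·115600 = 1)

5201 340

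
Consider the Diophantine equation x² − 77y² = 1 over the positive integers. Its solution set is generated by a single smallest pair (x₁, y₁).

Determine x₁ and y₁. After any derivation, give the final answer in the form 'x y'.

351 40

√77 → a₀=8, period (1,3,2,3,1,16); ℓ=6 even so k=5
k=0  a_k=8  p_k/q_k = 8/1
…
k=3  a_k=2  p_k/q_k = 79/9
k=4  a_k=3  p_k/q_k = 272/31
k=5  a_k=1  p_k/q_k = 351/40
(x₁, y₁) = (351, 40);  351² − 77·40² = 1 ✓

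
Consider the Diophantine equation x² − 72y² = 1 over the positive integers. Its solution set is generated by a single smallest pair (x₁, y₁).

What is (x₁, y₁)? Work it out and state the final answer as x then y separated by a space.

17 2

[8; 2,16] for √72; ℓ=2 ⇒ convergent index 1
i=0: a=8 ⇒ p=8, q=1
i=1: a=2 ⇒ p=17, q=2
fundamental: x₁=17, y₁=2  (since 289 − 72·4 = 1)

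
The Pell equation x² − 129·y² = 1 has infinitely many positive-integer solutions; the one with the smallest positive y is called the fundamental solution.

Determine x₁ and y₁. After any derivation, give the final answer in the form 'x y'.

16855 1484

√129 → a₀=11, period (2,1,3,1,6,1,3,1,2,22); ℓ=10 even so k=9
k=0  a_k=11  p_k/q_k = 11/1
k=1  a_k=2  p_k/q_k = 23/2
…
k=4  a_k=1  p_k/q_k = 159/14
k=5  a_k=6  p_k/q_k = 1079/95
k=6  a_k=1  p_k/q_k = 1238/109
k=7  a_k=3  p_k/q_k = 4793/422
k=8  a_k=1  p_k/q_k = 6031/531
k=9  a_k=2  p_k/q_k = 16855/1484
(x₁, y₁) = (16855, 1484);  16855² − 129·1484² = 1 ✓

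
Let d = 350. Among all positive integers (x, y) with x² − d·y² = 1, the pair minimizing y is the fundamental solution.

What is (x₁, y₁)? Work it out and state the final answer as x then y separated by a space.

[18; 1,2,2,2,1,36] for √350; ℓ=6 ⇒ convergent index 5
i=0: a=18 ⇒ p=18, q=1
…
i=2: a=2 ⇒ p=56, q=3
i=3: a=2 ⇒ p=131, q=7
i=4: a=2 ⇒ p=318, q=17
i=5: a=1 ⇒ p=449, q=24
→ (449, 24).  Check: 449²=201601, 350·24²=201600, difference 1.

449 24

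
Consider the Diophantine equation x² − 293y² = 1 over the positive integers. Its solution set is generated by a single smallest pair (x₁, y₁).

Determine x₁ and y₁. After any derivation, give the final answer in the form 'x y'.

12320649 719780

d=293: √d = [17; 8,1,1,8,34] (ℓ=5, odd), read p_9/q_9
k=0  a_k=17  p_k/q_k = 17/1
…
k=3  a_k=1  p_k/q_k = 291/17
…
k=7  a_k=1  p_k/q_k = 764593/44668
k=8  a_k=1  p_k/q_k = 1444507/84389
k=9  a_k=8  p_k/q_k = 12320649/719780
fundamental: x₁=12320649, y₁=719780  (since 151798391781201 − 293·518083248400 = 1)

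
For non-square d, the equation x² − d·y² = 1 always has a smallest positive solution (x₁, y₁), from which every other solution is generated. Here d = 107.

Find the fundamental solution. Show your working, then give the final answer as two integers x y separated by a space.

962 93

d=107: √d = [10; 2,1,9,1,2,20] (ℓ=6, even), read p_5/q_5
step 0: (10, 1)  from 10·(1,0) + (0,1)
step 1: (21, 2)  from 2·(10,1) + (1,0)
step 2: (31, 3)  from 1·(21,2) + (10,1)
…
step 4: (331, 32)  from 1·(300,29) + (31,3)
step 5: (962, 93)  from 2·(331,32) + (300,29)
fundamental: x₁=962, y₁=93  (since 925444 − 107·8649 = 1)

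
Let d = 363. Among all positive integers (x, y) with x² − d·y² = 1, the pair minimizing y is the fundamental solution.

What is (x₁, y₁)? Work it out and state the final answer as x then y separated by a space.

√363 → a₀=19, period (19,38); ℓ=2 even so k=1
k=0  a_k=19  p_k/q_k = 19/1
k=1  a_k=19  p_k/q_k = 362/19
(x₁, y₁) = (362, 19);  362² − 363·19² = 1 ✓

362 19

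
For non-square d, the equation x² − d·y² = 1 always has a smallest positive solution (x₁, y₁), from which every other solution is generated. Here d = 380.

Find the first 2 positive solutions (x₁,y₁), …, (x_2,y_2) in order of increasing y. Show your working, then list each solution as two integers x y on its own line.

√380 = [19; 2,38, …], period ℓ=2 (even) → k=1
i=0: a=19 ⇒ p=19, q=1
i=1: a=2 ⇒ p=39, q=2
→ (39, 2).  Check: 39²=1521, 380·2²=1520, difference 1.
n=2: (39,2)∘(39,2) = (39·39+380·2·2, 39·2+2·39) = (3041,156)

39 2
3041 156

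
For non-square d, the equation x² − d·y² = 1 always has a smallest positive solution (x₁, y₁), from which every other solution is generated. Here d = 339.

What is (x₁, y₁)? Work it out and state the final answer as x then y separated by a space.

97970 5321

d=339: √d = [18; 2,2,2,1,17,1,2,2,2,36] (ℓ=10, even), read p_9/q_9
a_0=18:  p_0=18·1+0=18,  q_0=18·0+1=1
a_1=2:  p_1=2·18+1=37,  q_1=2·1+0=2
…
a_3=2:  p_3=2·92+37=221,  q_3=2·5+2=12
a_4=1:  p_4=1·221+92=313,  q_4=1·12+5=17
…
a_6=1:  p_6=1·5542+313=5855,  q_6=1·301+17=318
a_7=2:  p_7=2·5855+5542=17252,  q_7=2·318+301=937
a_8=2:  p_8=2·17252+5855=40359,  q_8=2·937+318=2192
a_9=2:  p_9=2·40359+17252=97970,  q_9=2·2192+937=5321
(x₁, y₁) = (97970, 5321);  97970² − 339·5321² = 1 ✓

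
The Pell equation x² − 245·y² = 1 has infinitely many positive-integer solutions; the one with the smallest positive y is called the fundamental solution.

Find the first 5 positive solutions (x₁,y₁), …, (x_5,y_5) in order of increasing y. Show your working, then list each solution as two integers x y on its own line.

51841 3312
5374978561 343394784
557288527109761 35603857991376
57780789062419261441 3691479203918451648
5990827771012465337616001 382739946785069045776560

√245 = [15; 1,1,1,7,6,7,1,1,1,30, …], period ℓ=10 (even) → k=9
step 0: (15, 1)  from 15·(1,0) + (0,1)
…
step 2: (31, 2)  from 1·(16,1) + (15,1)
…
step 4: (360, 23)  from 7·(47,3) + (31,2)
…
step 6: (15809, 1010)  from 7·(2207,141) + (360,23)
step 7: (18016, 1151)  from 1·(15809,1010) + (2207,141)
step 8: (33825, 2161)  from 1·(18016,1151) + (15809,1010)
step 9: (51841, 3312)  from 1·(33825,2161) + (18016,1151)
(x₁, y₁) = (51841, 3312);  51841² − 245·3312² = 1 ✓
k=2:  x_2 = 51841·51841+245·3312·3312 = 5374978561,  y_2 = 51841·3312+3312·51841 = 343394784
k=3:  x_3 = 51841·5374978561+245·3312·343394784 = 557288527109761,  y_3 = 51841·343394784+3312·5374978561 = 35603857991376
k=4:  x_4 = 51841·557288527109761+245·3312·35603857991376 = 57780789062419261441,  y_4 = 51841·35603857991376+3312·557288527109761 = 3691479203918451648
k=5:  x_5 = 51841·57780789062419261441+245·3312·3691479203918451648 = 5990827771012465337616001,  y_5 = 51841·3691479203918451648+3312·57780789062419261441 = 382739946785069045776560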